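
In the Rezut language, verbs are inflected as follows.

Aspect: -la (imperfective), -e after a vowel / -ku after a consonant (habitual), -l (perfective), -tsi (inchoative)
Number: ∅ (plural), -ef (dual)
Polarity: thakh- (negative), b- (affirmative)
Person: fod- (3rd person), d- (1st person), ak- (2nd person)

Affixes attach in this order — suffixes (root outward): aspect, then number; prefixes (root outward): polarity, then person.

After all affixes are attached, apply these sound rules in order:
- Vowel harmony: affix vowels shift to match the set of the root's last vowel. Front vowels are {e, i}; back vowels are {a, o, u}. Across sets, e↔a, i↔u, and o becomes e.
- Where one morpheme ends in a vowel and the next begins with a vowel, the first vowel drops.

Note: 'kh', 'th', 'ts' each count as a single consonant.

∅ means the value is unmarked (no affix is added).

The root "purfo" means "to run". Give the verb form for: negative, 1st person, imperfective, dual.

dthakhpurfolaf

Attach polarity negative thakh- → thakhpurfo.
Attach aspect imperfective -la → thakhpurfola.
Attach number dual -ef → thakhpurfolaef.
Attach person 1st person d- → dthakhpurfolaef.
Apply vowel harmony: dthakhpurfolaef → dthakhpurfolaaf.
Apply vowel deletion: dthakhpurfolaaf → dthakhpurfolaf.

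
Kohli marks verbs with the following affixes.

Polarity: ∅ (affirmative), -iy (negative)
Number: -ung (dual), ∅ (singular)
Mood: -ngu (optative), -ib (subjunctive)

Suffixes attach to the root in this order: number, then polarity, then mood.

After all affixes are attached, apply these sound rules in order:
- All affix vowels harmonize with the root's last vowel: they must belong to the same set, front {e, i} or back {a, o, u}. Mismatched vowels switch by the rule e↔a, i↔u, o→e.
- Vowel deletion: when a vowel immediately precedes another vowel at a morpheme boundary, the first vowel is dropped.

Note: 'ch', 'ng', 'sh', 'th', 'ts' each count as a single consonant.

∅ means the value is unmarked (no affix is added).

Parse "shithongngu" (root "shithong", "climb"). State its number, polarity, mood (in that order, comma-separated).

singular, affirmative, optative

Segment: shithong-ngu.
number: ∅ → singular.
polarity: ∅ → affirmative.
mood: -ngu → optative.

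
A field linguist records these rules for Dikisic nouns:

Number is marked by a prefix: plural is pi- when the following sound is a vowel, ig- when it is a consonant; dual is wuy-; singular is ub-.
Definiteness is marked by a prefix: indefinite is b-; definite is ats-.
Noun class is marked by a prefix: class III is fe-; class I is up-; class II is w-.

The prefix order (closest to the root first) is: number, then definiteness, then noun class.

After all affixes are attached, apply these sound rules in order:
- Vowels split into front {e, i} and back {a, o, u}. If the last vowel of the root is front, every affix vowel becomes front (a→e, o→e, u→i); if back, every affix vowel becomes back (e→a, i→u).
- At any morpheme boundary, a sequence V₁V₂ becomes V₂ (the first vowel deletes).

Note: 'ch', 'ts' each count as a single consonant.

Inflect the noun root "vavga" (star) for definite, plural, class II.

Attach number plural ig- (before consonant 'v') → igvavga.
Attach definiteness definite ats- → atsigvavga.
Attach noun class class II w- → watsigvavga.
Apply vowel harmony: watsigvavga → watsugvavga.
Vowel deletion: no change.

watsugvavga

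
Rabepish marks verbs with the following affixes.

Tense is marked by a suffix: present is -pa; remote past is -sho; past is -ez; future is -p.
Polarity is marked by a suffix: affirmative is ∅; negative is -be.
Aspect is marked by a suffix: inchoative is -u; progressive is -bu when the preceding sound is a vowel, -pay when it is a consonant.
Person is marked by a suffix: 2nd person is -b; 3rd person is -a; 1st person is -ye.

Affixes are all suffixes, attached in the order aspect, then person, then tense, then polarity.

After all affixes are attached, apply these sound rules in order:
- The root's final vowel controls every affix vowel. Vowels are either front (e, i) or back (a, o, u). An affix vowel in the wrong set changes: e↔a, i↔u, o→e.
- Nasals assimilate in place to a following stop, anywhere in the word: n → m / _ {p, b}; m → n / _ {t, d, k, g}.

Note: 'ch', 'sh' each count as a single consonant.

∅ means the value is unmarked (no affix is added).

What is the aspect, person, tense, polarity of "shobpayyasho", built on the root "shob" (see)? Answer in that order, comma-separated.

progressive, 1st person, remote past, affirmative

Segment: shob-pay-ye-sho.
aspect: -bu/pay → progressive.
person: -ye → 1st person.
tense: -sho → remote past.
polarity: ∅ → affirmative.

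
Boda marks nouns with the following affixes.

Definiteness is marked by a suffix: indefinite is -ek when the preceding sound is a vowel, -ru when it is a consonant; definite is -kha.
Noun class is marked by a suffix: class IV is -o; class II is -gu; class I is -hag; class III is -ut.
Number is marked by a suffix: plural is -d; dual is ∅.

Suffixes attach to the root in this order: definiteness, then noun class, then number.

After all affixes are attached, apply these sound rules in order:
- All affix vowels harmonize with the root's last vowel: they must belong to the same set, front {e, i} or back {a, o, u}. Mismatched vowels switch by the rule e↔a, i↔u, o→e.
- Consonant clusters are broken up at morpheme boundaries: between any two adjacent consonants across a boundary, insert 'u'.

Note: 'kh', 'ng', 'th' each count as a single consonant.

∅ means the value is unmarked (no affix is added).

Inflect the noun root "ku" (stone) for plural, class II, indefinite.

kuakugud

Attach definiteness indefinite -ek (after vowel 'u') → kuek.
Attach noun class class II -gu → kuekgu.
Attach number plural -d → kuekgud.
Apply vowel harmony: kuekgud → kuakgud.
Apply epenthesis: kuakgud → kuakugud.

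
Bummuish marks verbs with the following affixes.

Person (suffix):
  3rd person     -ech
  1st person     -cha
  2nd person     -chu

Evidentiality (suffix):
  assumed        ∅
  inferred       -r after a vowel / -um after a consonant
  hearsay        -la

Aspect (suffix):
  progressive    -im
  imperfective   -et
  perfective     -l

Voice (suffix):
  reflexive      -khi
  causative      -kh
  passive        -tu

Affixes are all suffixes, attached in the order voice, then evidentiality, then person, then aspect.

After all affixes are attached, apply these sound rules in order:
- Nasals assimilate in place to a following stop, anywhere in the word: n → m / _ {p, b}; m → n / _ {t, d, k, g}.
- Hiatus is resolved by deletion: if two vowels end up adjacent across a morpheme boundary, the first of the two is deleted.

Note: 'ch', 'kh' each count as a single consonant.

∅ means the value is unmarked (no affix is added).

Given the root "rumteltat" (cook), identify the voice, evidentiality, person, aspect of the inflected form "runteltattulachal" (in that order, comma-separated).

passive, hearsay, 1st person, perfective

Segment: rumteltat-tu-la-cha-l.
voice: -tu → passive.
evidentiality: -la → hearsay.
person: -cha → 1st person.
aspect: -l → perfective.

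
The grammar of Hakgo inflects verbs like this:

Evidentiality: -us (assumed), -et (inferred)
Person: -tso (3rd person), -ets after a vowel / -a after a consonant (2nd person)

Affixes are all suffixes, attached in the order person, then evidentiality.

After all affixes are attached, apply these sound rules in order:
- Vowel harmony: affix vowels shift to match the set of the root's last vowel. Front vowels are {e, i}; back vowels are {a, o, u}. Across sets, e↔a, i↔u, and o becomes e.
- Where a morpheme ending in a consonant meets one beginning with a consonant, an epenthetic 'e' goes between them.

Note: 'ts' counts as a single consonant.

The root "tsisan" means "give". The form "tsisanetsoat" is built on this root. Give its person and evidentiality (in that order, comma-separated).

Segment: tsisan-tso-et.
person: -tso → 3rd person.
evidentiality: -et → inferred.

3rd person, inferred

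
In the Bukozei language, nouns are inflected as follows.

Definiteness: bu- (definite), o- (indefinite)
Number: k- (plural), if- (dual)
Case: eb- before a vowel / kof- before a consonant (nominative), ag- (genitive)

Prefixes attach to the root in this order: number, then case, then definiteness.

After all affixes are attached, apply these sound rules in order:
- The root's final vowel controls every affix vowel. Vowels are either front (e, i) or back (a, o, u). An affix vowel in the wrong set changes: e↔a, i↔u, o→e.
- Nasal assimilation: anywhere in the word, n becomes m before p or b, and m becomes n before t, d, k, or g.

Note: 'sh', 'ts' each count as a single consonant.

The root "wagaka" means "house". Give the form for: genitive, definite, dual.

buagufwagaka

Attach number dual if- → ifwagaka.
Attach case genitive ag- → agifwagaka.
Attach definiteness definite bu- → buagifwagaka.
Apply vowel harmony: buagifwagaka → buagufwagaka.
Nasal assimilation: no change.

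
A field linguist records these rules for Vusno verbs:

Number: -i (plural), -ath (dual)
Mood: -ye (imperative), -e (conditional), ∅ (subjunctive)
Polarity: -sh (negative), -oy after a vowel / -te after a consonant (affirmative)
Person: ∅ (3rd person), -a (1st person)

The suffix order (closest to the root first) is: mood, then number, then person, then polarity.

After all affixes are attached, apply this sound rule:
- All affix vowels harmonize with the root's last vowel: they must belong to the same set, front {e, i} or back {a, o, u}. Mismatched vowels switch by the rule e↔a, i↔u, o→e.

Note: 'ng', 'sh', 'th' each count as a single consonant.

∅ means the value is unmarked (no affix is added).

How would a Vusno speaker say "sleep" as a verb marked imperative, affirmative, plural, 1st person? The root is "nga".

ngayauaoy

Attach mood imperative -ye → ngaye.
Attach number plural -i → ngayei.
Attach person 1st person -a → ngayeia.
Attach polarity affirmative -oy (after vowel 'a') → ngayeiaoy.
Apply vowel harmony: ngayeiaoy → ngayauaoy.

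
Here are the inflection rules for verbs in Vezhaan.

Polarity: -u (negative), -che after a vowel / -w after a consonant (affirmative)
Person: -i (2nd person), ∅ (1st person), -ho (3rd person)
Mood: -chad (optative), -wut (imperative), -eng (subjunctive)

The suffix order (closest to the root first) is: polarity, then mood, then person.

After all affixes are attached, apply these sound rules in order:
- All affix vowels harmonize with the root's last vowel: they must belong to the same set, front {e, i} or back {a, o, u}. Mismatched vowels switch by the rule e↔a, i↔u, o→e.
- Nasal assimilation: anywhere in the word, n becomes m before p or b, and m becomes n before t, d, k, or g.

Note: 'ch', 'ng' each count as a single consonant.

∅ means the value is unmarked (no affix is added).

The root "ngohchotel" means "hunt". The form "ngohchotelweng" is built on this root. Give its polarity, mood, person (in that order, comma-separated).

Segment: ngohchotel-w-eng.
polarity: -che/w → affirmative.
mood: -eng → subjunctive.
person: ∅ → 1st person.

affirmative, subjunctive, 1st person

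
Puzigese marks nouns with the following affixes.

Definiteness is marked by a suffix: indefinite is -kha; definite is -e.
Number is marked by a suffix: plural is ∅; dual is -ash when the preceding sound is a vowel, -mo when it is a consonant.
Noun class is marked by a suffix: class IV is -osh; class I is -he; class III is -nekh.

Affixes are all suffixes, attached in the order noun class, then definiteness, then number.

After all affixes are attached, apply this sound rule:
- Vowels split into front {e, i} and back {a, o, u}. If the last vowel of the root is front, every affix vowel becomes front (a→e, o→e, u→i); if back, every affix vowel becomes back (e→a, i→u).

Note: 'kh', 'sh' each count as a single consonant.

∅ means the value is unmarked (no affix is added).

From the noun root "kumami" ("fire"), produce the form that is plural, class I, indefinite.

Attach noun class class I -he → kumamihe.
Attach definiteness indefinite -kha → kumamihekha.
number = plural: zero marking, form stays kumamihekha.
Apply vowel harmony: kumamihekha → kumamihekhe.

kumamihekhe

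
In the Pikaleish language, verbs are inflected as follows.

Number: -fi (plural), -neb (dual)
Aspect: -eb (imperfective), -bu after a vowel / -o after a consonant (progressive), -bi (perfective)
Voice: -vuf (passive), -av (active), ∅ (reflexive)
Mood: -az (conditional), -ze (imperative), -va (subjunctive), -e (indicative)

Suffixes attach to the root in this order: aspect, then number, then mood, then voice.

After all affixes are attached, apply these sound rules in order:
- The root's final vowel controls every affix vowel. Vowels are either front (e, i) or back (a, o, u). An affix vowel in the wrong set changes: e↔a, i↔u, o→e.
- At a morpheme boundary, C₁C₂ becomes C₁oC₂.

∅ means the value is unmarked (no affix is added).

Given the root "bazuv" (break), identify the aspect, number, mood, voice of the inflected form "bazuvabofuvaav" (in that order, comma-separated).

imperfective, plural, subjunctive, active

Segment: bazuv-eb-fi-va-av.
aspect: -eb → imperfective.
number: -fi → plural.
mood: -va → subjunctive.
voice: -av → active.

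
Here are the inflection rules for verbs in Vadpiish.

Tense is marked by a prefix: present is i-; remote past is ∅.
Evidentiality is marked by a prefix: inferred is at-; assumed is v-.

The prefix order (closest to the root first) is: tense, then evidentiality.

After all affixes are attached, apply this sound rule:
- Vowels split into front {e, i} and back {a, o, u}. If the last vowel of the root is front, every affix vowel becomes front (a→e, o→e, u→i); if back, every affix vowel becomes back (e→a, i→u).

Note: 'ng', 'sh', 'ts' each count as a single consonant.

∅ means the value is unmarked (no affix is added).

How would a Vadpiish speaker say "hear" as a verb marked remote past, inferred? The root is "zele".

tense = remote past: zero marking, form stays zele.
Attach evidentiality inferred at- → atzele.
Apply vowel harmony: atzele → etzele.

etzele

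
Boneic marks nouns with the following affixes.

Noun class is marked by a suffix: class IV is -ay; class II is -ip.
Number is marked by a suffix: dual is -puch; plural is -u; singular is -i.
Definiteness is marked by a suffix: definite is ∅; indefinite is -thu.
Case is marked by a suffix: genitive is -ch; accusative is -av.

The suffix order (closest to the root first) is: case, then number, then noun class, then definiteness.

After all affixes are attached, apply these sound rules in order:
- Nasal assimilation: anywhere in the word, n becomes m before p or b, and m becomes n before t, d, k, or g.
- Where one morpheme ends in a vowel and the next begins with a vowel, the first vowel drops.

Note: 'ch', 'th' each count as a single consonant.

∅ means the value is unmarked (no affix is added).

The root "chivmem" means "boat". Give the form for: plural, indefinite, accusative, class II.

chivmemavipthu

Attach case accusative -av → chivmemav.
Attach number plural -u → chivmemavu.
Attach noun class class II -ip → chivmemavuip.
Attach definiteness indefinite -thu → chivmemavuipthu.
Nasal assimilation: no change.
Apply vowel deletion: chivmemavuipthu → chivmemavipthu.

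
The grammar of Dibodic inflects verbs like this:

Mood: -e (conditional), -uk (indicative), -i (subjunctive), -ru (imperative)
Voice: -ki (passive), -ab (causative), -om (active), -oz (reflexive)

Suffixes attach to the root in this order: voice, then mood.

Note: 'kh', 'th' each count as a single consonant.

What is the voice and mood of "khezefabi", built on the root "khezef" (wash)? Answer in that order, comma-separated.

Segment: khezef-ab-i.
voice: -ab → causative.
mood: -i → subjunctive.

causative, subjunctive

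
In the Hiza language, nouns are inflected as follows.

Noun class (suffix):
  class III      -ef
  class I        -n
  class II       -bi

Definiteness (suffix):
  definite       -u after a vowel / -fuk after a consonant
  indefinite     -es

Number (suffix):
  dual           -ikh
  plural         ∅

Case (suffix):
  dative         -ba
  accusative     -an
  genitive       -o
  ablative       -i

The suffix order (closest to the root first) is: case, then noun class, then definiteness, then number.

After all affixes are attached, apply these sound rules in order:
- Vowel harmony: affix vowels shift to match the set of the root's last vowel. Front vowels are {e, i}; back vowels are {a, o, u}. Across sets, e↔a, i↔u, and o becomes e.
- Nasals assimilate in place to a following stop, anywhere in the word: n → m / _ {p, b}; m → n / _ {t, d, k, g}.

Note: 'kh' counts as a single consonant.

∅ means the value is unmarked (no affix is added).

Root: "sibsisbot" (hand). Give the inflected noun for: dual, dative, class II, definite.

Attach case dative -ba → sibsisbotba.
Attach noun class class II -bi → sibsisbotbabi.
Attach definiteness definite -u (after vowel 'i') → sibsisbotbabiu.
Attach number dual -ikh → sibsisbotbabiuikh.
Apply vowel harmony: sibsisbotbabiuikh → sibsisbotbabuuukh.
Nasal assimilation: no change.

sibsisbotbabuuukh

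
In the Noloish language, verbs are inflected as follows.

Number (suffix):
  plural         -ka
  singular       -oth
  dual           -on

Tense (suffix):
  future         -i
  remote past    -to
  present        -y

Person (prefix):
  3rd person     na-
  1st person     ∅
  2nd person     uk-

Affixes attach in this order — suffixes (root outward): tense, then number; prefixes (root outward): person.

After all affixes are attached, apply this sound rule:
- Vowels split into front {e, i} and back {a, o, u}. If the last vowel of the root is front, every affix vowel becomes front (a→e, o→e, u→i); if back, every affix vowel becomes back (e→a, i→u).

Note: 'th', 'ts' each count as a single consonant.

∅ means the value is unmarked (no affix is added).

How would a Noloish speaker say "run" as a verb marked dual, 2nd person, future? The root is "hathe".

Attach tense future -i → hathei.
Attach number dual -on → hatheion.
Attach person 2nd person uk- → ukhatheion.
Apply vowel harmony: ukhatheion → ikhatheien.

ikhatheien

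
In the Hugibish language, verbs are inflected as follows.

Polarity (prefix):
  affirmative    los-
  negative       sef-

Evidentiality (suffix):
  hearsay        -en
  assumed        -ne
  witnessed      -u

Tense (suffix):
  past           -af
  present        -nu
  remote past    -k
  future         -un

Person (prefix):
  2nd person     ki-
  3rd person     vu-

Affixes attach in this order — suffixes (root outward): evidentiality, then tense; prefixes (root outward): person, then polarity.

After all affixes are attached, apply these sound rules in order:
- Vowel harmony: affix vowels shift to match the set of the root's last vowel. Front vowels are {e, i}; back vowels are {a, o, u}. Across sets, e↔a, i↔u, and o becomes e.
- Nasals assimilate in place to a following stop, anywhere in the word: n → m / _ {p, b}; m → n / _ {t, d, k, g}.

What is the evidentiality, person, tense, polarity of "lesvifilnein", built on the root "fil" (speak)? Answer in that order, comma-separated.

Segment: los-vu-fil-ne-un.
evidentiality: -ne → assumed.
person: vu- → 3rd person.
tense: -un → future.
polarity: los- → affirmative.

assumed, 3rd person, future, affirmative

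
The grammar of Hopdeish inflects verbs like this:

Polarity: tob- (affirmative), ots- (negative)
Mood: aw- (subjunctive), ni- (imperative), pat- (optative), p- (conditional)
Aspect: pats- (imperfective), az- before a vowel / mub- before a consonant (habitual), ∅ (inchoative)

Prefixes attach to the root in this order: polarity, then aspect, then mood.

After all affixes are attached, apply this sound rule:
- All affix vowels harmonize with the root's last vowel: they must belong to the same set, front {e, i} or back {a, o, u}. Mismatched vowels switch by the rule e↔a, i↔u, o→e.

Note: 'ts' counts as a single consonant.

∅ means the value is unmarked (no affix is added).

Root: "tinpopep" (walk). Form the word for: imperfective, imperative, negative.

Attach polarity negative ots- → otstinpopep.
Attach aspect imperfective pats- → patsotstinpopep.
Attach mood imperative ni- → nipatsotstinpopep.
Apply vowel harmony: nipatsotstinpopep → nipetsetstinpopep.

nipetsetstinpopep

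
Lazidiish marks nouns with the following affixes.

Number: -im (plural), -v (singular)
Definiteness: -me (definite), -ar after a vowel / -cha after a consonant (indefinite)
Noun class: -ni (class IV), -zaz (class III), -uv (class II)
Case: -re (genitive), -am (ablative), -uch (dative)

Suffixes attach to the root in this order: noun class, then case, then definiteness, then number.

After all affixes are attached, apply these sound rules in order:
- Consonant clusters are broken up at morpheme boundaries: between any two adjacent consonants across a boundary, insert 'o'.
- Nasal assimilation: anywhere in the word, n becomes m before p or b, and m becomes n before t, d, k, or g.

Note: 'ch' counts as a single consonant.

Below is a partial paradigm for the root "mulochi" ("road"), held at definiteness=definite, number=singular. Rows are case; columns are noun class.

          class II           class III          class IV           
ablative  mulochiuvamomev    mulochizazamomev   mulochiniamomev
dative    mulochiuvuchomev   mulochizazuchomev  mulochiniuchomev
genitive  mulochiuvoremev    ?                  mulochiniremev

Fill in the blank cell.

Attach noun class class III -zaz → mulochizaz.
Attach case genitive -re → mulochizazre.
Attach definiteness definite -me → mulochizazreme.
Attach number singular -v → mulochizazremev.
Apply epenthesis: mulochizazremev → mulochizazoremev.
Nasal assimilation: no change.

mulochizazoremev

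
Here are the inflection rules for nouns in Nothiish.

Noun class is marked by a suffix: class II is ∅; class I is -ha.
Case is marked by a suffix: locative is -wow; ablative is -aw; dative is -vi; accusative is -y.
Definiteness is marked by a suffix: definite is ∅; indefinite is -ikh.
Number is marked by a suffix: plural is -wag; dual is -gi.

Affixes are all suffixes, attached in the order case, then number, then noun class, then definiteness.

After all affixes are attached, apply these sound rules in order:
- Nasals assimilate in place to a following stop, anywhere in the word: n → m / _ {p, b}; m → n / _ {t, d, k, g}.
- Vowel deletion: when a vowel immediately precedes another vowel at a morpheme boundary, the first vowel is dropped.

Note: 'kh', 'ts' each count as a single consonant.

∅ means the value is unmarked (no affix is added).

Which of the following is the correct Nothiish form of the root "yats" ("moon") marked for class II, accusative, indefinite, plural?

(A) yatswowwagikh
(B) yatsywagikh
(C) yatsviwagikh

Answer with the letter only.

B

Attach case accusative -y → yatsy.
Attach number plural -wag → yatsywag.
noun class = class II: zero marking, form stays yatsywag.
Attach definiteness indefinite -ikh → yatsywagikh.
Nasal assimilation: no change.
Vowel deletion: no change.
So the correct form is yatsywagikh, option (B).
(C) yatsviwagikh is wrong: it uses dative instead of accusative for case.
(A) yatswowwagikh is wrong: it uses locative instead of accusative for case.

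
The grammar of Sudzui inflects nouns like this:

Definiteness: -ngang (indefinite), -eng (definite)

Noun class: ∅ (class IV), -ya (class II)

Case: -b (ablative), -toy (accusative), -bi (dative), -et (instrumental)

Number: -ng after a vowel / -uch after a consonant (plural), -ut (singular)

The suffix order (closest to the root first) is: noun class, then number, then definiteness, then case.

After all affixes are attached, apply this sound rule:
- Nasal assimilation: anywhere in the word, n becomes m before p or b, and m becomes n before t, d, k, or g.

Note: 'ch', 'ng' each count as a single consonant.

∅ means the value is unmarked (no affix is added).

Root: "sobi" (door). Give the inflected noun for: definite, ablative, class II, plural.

sobiyangengb

Attach noun class class II -ya → sobiya.
Attach number plural -ng (after vowel 'a') → sobiyang.
Attach definiteness definite -eng → sobiyangeng.
Attach case ablative -b → sobiyangengb.
Nasal assimilation: no change.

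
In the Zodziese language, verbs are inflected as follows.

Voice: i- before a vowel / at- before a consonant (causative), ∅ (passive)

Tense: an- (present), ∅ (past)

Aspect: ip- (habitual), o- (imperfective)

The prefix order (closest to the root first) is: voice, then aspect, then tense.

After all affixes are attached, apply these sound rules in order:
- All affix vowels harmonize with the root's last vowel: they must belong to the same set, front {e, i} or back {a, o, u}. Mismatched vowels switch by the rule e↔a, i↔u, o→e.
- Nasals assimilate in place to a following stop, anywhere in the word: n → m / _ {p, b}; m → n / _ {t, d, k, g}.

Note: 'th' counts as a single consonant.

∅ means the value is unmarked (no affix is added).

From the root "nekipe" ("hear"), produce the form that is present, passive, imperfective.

enenekipe

voice = passive: zero marking, form stays nekipe.
Attach aspect imperfective o- → onekipe.
Attach tense present an- → anonekipe.
Apply vowel harmony: anonekipe → enenekipe.
Nasal assimilation: no change.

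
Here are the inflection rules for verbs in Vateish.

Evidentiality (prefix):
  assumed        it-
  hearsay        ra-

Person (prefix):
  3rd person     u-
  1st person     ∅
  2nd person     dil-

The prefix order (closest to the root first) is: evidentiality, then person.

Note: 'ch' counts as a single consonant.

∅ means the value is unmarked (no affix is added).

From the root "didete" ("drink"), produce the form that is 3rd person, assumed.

uitdidete

Attach evidentiality assumed it- → itdidete.
Attach person 3rd person u- → uitdidete.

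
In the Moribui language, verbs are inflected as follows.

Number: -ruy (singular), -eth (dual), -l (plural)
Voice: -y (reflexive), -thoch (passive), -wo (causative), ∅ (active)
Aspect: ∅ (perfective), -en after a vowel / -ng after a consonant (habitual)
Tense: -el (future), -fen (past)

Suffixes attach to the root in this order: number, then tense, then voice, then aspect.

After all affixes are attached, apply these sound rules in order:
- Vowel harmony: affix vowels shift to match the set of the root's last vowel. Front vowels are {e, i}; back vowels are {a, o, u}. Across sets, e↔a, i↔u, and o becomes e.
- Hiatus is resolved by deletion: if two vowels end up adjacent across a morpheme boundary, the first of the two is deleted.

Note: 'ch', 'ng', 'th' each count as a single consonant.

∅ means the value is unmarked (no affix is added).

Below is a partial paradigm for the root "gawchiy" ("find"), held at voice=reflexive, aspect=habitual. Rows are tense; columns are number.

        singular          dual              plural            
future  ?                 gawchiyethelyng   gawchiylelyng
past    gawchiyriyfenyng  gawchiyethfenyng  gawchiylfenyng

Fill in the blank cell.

Attach number singular -ruy → gawchiyruy.
Attach tense future -el → gawchiyruyel.
Attach voice reflexive -y → gawchiyruyely.
Attach aspect habitual -ng (after consonant 'y') → gawchiyruyelyng.
Apply vowel harmony: gawchiyruyelyng → gawchiyriyelyng.
Vowel deletion: no change.

gawchiyriyelyng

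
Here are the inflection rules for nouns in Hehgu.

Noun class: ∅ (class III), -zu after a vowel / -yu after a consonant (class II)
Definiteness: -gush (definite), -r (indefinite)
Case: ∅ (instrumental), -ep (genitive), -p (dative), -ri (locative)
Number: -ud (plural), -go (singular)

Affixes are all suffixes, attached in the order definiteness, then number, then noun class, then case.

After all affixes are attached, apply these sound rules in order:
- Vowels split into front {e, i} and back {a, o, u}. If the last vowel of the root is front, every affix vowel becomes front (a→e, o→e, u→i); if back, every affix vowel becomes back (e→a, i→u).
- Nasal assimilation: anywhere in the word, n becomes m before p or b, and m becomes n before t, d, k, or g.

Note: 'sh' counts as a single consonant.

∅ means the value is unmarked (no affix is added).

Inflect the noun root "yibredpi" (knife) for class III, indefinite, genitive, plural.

Attach definiteness indefinite -r → yibredpir.
Attach number plural -ud → yibredpirud.
noun class = class III: zero marking, form stays yibredpirud.
Attach case genitive -ep → yibredpirudep.
Apply vowel harmony: yibredpirudep → yibredpiridep.
Nasal assimilation: no change.

yibredpiridep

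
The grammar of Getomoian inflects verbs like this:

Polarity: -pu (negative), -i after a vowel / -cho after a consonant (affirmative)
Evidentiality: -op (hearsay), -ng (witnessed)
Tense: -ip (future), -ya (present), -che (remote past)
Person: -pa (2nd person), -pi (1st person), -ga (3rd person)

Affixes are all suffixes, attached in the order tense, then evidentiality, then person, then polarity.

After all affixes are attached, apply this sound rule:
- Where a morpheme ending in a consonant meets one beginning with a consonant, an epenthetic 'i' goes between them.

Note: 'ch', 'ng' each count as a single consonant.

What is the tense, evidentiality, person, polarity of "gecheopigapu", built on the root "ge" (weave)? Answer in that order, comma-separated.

Segment: ge-che-op-ga-pu.
tense: -che → remote past.
evidentiality: -op → hearsay.
person: -ga → 3rd person.
polarity: -pu → negative.

remote past, hearsay, 3rd person, negative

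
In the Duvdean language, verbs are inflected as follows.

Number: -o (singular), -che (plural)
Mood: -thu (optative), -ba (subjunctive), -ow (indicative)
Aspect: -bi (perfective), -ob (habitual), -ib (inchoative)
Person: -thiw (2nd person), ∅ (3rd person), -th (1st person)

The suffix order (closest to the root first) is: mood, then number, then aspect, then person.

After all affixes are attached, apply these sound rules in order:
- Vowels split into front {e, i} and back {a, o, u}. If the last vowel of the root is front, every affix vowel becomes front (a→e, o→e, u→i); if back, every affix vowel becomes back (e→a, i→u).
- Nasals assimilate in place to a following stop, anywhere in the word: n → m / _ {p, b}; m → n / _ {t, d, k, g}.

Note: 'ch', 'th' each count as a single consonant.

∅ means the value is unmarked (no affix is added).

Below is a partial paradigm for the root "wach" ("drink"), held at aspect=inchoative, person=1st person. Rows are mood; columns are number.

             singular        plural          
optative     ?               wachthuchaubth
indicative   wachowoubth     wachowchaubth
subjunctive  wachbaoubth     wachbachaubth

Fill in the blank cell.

wachthuoubth

Attach mood optative -thu → wachthu.
Attach number singular -o → wachthuo.
Attach aspect inchoative -ib → wachthuoib.
Attach person 1st person -th → wachthuoibth.
Apply vowel harmony: wachthuoibth → wachthuoubth.
Nasal assimilation: no change.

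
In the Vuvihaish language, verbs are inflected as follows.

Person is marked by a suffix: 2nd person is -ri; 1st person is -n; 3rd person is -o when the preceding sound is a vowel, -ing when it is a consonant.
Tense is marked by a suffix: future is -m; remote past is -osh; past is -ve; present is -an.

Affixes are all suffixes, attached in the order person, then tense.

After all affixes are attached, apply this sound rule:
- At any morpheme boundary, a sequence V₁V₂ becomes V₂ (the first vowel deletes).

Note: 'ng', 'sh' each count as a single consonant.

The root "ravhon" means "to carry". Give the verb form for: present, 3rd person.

Attach person 3rd person -ing (after consonant 'n') → ravhoning.
Attach tense present -an → ravhoningan.
Vowel deletion: no change.

ravhoningan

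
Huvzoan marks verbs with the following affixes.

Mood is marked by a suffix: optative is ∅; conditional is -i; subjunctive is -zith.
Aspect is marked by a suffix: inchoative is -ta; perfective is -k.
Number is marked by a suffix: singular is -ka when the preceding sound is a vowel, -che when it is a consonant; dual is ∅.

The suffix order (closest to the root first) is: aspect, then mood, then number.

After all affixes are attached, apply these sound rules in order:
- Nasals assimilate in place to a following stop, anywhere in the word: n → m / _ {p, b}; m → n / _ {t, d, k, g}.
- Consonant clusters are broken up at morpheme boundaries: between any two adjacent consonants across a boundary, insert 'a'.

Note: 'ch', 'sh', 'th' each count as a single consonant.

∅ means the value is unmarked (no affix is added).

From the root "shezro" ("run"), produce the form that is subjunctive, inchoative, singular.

shezrotazithache

Attach aspect inchoative -ta → shezrota.
Attach mood subjunctive -zith → shezrotazith.
Attach number singular -che (after consonant 'th') → shezrotazithche.
Nasal assimilation: no change.
Apply epenthesis: shezrotazithche → shezrotazithache.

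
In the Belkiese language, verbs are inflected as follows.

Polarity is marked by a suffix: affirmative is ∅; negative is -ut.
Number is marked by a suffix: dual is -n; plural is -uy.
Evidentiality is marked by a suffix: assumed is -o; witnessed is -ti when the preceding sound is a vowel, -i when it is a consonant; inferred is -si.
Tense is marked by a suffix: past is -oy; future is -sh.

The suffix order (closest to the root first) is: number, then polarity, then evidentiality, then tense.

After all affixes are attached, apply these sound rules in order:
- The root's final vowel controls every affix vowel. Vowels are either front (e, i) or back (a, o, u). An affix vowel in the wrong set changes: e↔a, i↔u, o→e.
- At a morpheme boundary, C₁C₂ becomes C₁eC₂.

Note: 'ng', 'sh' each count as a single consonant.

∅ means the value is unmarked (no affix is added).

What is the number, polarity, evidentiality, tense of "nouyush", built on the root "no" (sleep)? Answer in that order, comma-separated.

plural, affirmative, witnessed, future

Segment: no-uy-i-sh.
number: -uy → plural.
polarity: ∅ → affirmative.
evidentiality: -ti/i → witnessed.
tense: -sh → future.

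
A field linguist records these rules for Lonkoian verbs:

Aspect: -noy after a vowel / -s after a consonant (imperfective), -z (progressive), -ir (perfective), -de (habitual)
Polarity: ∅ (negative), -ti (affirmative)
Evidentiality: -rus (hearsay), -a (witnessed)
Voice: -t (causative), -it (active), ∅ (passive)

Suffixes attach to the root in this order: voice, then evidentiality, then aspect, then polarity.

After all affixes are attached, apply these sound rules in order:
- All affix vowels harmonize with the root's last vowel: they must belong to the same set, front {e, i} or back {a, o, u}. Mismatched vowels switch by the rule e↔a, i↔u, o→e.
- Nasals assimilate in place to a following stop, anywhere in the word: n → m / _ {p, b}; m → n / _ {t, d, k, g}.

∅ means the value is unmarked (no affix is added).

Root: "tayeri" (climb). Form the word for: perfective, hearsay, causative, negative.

tayeritrisir

Attach voice causative -t → tayerit.
Attach evidentiality hearsay -rus → tayeritrus.
Attach aspect perfective -ir → tayeritrusir.
polarity = negative: zero marking, form stays tayeritrusir.
Apply vowel harmony: tayeritrusir → tayeritrisir.
Nasal assimilation: no change.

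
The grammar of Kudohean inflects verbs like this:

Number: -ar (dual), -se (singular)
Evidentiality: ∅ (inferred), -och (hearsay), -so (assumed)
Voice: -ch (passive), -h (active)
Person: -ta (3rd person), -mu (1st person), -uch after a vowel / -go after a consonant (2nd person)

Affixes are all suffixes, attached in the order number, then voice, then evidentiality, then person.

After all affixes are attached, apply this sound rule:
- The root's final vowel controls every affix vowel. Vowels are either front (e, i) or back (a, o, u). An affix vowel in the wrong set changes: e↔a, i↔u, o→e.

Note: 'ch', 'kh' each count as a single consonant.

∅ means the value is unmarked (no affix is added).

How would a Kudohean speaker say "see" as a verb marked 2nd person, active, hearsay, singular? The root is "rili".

Attach number singular -se → rilise.
Attach voice active -h → riliseh.
Attach evidentiality hearsay -och → rilisehoch.
Attach person 2nd person -go (after consonant 'ch') → rilisehochgo.
Apply vowel harmony: rilisehochgo → rilisehechge.

rilisehechge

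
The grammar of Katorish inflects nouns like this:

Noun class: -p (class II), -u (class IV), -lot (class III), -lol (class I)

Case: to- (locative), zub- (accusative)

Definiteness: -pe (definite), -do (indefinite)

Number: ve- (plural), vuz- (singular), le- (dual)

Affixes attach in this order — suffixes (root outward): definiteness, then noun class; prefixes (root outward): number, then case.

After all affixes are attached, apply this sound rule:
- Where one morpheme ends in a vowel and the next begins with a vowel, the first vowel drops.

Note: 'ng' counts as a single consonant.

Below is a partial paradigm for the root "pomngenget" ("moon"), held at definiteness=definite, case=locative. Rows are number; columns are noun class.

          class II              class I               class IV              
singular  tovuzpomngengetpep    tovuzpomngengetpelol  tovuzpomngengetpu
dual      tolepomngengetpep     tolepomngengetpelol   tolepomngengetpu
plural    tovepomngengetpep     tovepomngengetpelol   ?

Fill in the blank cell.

Attach number plural ve- → vepomngenget.
Attach definiteness definite -pe → vepomngengetpe.
Attach case locative to- → tovepomngengetpe.
Attach noun class class IV -u → tovepomngengetpeu.
Apply vowel deletion: tovepomngengetpeu → tovepomngengetpu.

tovepomngengetpu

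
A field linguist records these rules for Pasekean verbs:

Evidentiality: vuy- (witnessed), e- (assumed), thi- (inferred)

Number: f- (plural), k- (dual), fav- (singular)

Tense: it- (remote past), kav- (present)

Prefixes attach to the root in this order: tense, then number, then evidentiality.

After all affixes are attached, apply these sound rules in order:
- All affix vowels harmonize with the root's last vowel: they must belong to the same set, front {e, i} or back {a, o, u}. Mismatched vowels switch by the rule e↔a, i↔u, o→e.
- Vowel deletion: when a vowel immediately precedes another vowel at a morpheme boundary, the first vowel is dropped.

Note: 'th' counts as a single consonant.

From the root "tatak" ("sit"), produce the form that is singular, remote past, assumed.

afavuttatak

Attach tense remote past it- → ittatak.
Attach number singular fav- → favittatak.
Attach evidentiality assumed e- → efavittatak.
Apply vowel harmony: efavittatak → afavuttatak.
Vowel deletion: no change.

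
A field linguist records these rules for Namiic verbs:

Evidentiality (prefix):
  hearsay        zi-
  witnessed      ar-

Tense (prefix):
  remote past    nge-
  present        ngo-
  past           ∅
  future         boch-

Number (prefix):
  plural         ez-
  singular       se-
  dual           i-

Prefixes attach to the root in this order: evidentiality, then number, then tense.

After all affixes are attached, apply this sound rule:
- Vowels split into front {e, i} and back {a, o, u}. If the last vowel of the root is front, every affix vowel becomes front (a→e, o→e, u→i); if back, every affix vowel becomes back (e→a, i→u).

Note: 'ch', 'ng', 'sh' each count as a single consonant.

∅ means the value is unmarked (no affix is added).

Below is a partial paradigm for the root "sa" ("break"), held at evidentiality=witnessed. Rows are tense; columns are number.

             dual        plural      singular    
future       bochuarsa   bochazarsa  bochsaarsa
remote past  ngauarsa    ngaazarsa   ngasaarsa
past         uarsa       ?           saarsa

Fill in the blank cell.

azarsa

Attach evidentiality witnessed ar- → arsa.
Attach number plural ez- → ezarsa.
tense = past: zero marking, form stays ezarsa.
Apply vowel harmony: ezarsa → azarsa.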